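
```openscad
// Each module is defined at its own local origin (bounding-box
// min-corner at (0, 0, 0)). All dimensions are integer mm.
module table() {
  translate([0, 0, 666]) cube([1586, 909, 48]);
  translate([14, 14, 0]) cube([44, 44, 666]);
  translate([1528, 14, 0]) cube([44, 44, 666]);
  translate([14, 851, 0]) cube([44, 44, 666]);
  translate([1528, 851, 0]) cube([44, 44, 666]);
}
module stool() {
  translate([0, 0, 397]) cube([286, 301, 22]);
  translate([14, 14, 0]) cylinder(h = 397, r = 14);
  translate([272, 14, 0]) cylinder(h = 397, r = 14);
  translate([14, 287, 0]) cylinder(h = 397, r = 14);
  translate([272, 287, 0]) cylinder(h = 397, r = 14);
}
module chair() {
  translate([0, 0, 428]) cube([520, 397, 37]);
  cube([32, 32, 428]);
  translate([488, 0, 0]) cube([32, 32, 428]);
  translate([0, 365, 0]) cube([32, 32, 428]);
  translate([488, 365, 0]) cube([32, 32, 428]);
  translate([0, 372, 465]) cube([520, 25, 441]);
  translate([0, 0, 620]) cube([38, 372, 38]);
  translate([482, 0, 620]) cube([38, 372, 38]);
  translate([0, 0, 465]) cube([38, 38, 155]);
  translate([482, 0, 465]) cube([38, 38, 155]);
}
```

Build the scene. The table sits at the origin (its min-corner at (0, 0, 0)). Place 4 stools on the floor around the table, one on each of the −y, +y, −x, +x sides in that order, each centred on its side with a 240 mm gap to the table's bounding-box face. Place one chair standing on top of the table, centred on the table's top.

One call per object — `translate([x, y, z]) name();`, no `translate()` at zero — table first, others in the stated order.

table();
translate([650, -541, 0]) stool();
translate([650, 1149, 0]) stool();
translate([-526, 304, 0]) stool();
translate([1826, 304, 0]) stool();
translate([533, 256, 714]) chair();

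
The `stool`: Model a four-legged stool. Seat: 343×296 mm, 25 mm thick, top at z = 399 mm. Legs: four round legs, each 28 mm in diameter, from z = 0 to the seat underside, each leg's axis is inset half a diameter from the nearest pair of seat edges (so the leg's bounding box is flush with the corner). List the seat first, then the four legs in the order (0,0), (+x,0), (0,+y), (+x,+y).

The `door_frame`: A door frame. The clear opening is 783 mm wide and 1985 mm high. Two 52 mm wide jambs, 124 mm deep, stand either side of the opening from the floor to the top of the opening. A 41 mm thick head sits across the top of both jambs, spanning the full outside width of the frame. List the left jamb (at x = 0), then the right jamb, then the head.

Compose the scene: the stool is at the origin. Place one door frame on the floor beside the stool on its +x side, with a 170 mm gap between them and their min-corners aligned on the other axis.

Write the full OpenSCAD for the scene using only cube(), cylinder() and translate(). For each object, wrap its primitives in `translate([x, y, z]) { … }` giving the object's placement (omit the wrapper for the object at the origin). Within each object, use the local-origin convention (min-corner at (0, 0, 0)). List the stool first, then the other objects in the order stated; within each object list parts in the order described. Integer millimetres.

translate([0, 0, 374]) cube([343, 296, 25]);
translate([14, 14, 0]) cylinder(h = 374, r = 14);
translate([329, 14, 0]) cylinder(h = 374, r = 14);
translate([14, 282, 0]) cylinder(h = 374, r = 14);
translate([329, 282, 0]) cylinder(h = 374, r = 14);
translate([513, 0, 0]) {
  cube([52, 124, 1985]);
  translate([835, 0, 0]) cube([52, 124, 1985]);
  translate([0, 0, 1985]) cube([887, 124, 41]);
}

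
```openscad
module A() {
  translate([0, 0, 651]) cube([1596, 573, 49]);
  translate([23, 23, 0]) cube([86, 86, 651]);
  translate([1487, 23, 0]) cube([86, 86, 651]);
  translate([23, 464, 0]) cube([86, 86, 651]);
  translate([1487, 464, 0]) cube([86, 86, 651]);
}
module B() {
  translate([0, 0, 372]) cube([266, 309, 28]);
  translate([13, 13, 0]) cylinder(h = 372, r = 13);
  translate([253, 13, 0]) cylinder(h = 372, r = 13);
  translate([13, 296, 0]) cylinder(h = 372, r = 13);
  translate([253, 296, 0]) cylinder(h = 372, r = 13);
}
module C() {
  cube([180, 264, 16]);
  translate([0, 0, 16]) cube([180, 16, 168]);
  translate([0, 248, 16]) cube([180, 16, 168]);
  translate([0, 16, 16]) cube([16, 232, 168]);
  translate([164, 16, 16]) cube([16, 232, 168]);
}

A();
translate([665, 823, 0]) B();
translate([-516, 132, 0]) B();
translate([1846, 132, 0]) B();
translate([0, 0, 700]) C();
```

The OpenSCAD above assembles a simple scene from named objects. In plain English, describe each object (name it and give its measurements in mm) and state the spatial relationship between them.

A is a table: top 1596 mm (x) × 573 mm (y), 49 mm thick, upper face at z = 700 mm, on four 86×86 mm square legs, each inset 23 mm from the nearest pair of top edges, running from z = 0 to the bottom of the top.

B is a four-legged stool. The seat is a 266×309×28 mm slab whose top surface is at z = 400 mm; four round legs, each 26 mm in diameter, run from the floor (z = 0) to the underside of the seat, each leg's axis is inset half a diameter from the nearest pair of seat edges (so the leg's bounding box is flush with the corner).

C is an open-topped rectangular box: outside dimensions 180×264×184 mm, with a uniform wall and base thickness of 16 mm. The base is a full 180×264 slab on the floor; four walls sit on top of the base. The front and back walls (the −y and +y sides) span the full width; the two side walls fit between them.

Three stools sit around the table at the +y, −x, +x sides. The open box is on top of the table.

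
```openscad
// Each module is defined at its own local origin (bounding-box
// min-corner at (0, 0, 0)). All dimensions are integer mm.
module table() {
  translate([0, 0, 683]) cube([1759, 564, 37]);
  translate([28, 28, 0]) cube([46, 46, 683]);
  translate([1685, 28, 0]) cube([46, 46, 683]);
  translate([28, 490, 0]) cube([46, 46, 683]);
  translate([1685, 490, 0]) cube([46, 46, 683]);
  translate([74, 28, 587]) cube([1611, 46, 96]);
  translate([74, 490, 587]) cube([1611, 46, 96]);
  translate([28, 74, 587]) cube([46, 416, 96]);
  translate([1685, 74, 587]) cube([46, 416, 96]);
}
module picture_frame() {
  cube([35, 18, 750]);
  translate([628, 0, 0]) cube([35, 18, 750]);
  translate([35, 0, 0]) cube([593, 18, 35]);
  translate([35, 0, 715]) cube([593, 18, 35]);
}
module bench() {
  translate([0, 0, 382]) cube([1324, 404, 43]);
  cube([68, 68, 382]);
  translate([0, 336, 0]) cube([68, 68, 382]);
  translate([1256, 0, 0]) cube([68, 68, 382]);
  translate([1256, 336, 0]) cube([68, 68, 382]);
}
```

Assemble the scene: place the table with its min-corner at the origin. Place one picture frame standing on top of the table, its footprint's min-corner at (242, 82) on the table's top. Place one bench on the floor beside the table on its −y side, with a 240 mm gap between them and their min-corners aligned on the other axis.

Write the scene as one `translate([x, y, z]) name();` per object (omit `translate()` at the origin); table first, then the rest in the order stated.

table();
translate([242, 82, 720]) picture_frame();
translate([0, -644, 0]) bench();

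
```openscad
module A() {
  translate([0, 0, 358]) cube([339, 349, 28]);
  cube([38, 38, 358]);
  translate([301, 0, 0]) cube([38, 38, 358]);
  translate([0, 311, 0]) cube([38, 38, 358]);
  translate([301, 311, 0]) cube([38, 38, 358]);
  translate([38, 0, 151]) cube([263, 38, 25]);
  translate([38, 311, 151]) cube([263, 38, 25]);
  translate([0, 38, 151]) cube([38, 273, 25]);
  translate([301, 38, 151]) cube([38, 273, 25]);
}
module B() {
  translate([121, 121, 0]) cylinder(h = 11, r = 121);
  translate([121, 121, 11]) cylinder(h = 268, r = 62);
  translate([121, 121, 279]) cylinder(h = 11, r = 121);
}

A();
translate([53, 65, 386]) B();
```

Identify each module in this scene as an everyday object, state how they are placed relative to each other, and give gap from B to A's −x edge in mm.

The spool's min-x is at 53; the stool's min-x is 0; gap = 53 mm.

A is a stool. B is a spool. The spool is on top of the stool. The gap from the spool to the stool's −x edge is 53 mm.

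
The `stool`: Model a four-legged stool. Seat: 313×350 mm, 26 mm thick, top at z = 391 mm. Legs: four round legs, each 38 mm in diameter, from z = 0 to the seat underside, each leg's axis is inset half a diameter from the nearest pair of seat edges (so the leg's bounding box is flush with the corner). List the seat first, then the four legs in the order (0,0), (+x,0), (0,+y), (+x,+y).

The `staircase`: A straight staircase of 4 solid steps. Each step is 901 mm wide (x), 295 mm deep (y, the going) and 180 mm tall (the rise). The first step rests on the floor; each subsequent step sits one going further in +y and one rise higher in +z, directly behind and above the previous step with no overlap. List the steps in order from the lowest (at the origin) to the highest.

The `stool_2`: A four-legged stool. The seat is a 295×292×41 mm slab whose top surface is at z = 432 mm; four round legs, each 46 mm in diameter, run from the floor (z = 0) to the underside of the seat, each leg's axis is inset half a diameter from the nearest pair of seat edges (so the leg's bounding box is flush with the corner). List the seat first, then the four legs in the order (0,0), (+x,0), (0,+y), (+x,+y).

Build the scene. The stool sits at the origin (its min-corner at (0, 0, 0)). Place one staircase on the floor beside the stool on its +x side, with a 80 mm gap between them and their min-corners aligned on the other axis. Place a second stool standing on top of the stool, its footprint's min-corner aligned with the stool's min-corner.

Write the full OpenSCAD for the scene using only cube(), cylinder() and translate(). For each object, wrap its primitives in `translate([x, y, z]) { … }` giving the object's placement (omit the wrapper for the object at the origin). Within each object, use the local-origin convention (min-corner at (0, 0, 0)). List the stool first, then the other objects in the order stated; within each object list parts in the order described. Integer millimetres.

translate([0, 0, 365]) cube([313, 350, 26]);
translate([19, 19, 0]) cylinder(h = 365, r = 19);
translate([294, 19, 0]) cylinder(h = 365, r = 19);
translate([19, 331, 0]) cylinder(h = 365, r = 19);
translate([294, 331, 0]) cylinder(h = 365, r = 19);
translate([393, 0, 0]) {
  cube([901, 295, 180]);
  translate([0, 295, 180]) cube([901, 295, 180]);
  translate([0, 590, 360]) cube([901, 295, 180]);
  translate([0, 885, 540]) cube([901, 295, 180]);
}
translate([0, 0, 391]) {
  translate([0, 0, 391]) cube([295, 292, 41]);
  translate([23, 23, 0]) cylinder(h = 391, r = 23);
  translate([272, 23, 0]) cylinder(h = 391, r = 23);
  translate([23, 269, 0]) cylinder(h = 391, r = 23);
  translate([272, 269, 0]) cylinder(h = 391, r = 23);
}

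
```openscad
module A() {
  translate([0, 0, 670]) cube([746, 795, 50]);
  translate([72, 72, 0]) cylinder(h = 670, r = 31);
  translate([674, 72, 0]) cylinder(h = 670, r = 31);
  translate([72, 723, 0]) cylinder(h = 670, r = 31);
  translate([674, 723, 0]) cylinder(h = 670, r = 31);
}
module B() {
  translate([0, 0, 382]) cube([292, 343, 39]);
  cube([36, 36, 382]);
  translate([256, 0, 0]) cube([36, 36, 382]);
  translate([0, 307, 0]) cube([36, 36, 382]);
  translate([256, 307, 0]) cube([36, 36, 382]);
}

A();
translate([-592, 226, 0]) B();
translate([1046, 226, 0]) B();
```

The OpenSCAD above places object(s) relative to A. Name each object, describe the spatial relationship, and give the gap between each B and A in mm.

A is a table. B is a stool. Two stools sit around the table at the −x, +x sides. The gap between each stool and the table is 300 mm.

Each stool's nearest face is 300 mm from the table's bounding box.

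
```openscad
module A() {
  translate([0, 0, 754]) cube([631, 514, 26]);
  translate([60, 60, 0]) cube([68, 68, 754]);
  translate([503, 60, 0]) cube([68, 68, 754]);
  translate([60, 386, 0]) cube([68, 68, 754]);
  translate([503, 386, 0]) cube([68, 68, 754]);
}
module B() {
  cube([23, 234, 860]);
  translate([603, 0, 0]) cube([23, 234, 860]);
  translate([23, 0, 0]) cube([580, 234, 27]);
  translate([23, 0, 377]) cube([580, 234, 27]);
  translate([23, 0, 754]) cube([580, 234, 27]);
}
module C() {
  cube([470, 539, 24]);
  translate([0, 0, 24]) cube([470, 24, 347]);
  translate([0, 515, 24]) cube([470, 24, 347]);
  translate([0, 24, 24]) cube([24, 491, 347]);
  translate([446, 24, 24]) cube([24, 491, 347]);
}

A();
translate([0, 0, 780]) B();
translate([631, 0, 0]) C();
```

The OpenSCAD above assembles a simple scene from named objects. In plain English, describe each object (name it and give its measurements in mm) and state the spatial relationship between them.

A is a rectangular dining table. The top is 631×514×26 mm with its upper surface at z = 780 mm. It stands on four 68×68 mm square legs, each inset 60 mm from the nearest pair of top edges, running from the floor to the underside of the top.

B is a bookshelf 626 mm wide overall, 234 mm deep and 860 mm tall. The two sides are 23 mm thick vertical panels. 3 horizontal shelves of 27 mm thickness span between the inner faces of the sides; the lowest shelf sits on the floor and shelves are stacked with a clear vertical gap of 350 mm between each pair.

C is an open-topped rectangular box: outside dimensions 470×539×371 mm, with a uniform wall and base thickness of 24 mm. The base is a full 470×539 slab on the floor; four walls sit on top of the base. The front and back walls (the −y and +y sides) span the full width; the two side walls fit between them.

The bookshelf is on top of the table. The open box is against the table's +x side, with their −y faces flush.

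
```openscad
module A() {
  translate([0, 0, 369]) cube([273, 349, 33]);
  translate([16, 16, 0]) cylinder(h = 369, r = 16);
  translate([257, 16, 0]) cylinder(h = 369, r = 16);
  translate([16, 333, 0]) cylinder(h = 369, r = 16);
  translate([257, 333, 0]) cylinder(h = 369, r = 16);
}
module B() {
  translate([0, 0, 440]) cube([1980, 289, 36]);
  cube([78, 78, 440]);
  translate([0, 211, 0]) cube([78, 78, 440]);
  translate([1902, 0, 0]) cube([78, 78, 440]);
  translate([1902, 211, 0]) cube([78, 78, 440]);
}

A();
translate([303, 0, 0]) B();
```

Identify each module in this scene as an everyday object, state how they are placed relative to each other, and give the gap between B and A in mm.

A is a stool. B is a bench. The bench is on the floor beside the stool on its +x side. The gap between the bench and the stool is 30 mm.

The bench's nearest face is 30 mm from the stool's +x face.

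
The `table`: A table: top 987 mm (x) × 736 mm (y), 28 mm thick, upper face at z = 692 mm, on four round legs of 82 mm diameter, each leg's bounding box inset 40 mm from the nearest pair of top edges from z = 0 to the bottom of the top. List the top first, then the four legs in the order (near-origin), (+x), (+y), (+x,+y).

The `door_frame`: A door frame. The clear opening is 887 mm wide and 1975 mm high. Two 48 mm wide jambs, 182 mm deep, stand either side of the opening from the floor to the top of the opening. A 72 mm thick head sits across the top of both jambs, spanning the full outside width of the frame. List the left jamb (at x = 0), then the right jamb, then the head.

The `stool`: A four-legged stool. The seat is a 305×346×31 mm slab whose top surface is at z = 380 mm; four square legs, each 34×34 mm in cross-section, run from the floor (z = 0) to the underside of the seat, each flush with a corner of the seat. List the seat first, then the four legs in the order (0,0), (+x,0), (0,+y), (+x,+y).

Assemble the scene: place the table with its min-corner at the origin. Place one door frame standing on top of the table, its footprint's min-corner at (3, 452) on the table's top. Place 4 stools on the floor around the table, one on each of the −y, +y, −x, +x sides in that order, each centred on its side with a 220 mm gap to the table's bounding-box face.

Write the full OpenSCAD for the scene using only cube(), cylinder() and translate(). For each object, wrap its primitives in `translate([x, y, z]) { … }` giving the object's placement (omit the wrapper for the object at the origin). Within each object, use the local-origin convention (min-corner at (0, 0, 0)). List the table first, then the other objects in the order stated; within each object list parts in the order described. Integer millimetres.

translate([0, 0, 664]) cube([987, 736, 28]);
translate([81, 81, 0]) cylinder(h = 664, r = 41);
translate([906, 81, 0]) cylinder(h = 664, r = 41);
translate([81, 655, 0]) cylinder(h = 664, r = 41);
translate([906, 655, 0]) cylinder(h = 664, r = 41);
translate([3, 452, 692]) {
  cube([48, 182, 1975]);
  translate([935, 0, 0]) cube([48, 182, 1975]);
  translate([0, 0, 1975]) cube([983, 182, 72]);
}
translate([341, -566, 0]) {
  translate([0, 0, 349]) cube([305, 346, 31]);
  cube([34, 34, 349]);
  translate([271, 0, 0]) cube([34, 34, 349]);
  translate([0, 312, 0]) cube([34, 34, 349]);
  translate([271, 312, 0]) cube([34, 34, 349]);
}
translate([341, 956, 0]) {
  translate([0, 0, 349]) cube([305, 346, 31]);
  cube([34, 34, 349]);
  translate([271, 0, 0]) cube([34, 34, 349]);
  translate([0, 312, 0]) cube([34, 34, 349]);
  translate([271, 312, 0]) cube([34, 34, 349]);
}
translate([-525, 195, 0]) {
  translate([0, 0, 349]) cube([305, 346, 31]);
  cube([34, 34, 349]);
  translate([271, 0, 0]) cube([34, 34, 349]);
  translate([0, 312, 0]) cube([34, 34, 349]);
  translate([271, 312, 0]) cube([34, 34, 349]);
}
translate([1207, 195, 0]) {
  translate([0, 0, 349]) cube([305, 346, 31]);
  cube([34, 34, 349]);
  translate([271, 0, 0]) cube([34, 34, 349]);
  translate([0, 312, 0]) cube([34, 34, 349]);
  translate([271, 312, 0]) cube([34, 34, 349]);
}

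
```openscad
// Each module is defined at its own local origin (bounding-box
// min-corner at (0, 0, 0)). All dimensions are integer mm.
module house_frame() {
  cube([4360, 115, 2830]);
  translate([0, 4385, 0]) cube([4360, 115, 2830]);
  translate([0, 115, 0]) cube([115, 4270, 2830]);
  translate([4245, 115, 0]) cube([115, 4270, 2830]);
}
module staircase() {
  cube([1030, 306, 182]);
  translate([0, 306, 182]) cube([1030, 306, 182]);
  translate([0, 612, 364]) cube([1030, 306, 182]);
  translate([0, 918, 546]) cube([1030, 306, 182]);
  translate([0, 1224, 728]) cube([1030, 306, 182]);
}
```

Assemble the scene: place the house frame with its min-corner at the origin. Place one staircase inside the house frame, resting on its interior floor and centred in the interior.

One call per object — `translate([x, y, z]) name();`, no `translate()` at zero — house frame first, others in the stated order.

house_frame();
translate([1665, 1485, 0]) staircase();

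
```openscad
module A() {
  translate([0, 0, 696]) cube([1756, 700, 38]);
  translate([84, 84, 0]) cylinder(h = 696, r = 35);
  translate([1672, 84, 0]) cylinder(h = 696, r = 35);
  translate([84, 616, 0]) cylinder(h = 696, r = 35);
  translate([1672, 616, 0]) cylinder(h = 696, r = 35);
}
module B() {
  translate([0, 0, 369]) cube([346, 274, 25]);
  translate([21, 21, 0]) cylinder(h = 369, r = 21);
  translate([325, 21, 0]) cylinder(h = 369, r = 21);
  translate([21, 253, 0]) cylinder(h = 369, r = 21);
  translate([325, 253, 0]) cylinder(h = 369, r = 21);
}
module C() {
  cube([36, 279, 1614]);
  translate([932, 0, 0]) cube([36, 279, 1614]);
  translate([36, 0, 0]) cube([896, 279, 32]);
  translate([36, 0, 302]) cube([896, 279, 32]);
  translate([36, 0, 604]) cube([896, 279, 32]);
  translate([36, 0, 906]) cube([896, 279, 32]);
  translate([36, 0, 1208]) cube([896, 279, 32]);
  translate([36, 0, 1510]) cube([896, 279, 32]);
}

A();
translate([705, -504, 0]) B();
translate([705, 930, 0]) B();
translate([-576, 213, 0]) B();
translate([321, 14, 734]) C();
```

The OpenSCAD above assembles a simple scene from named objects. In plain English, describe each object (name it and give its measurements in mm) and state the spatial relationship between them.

A is a table with a 1756×700 mm rectangular top, 38 mm thick, top surface at z = 734 mm, supported by four round legs of 70 mm diameter, each leg's bounding box inset 49 mm from the nearest pair of top edges, running from the floor.

B is a four-legged stool. The seat is a 346×274×25 mm slab whose top surface is at z = 394 mm; four round legs, each 42 mm in diameter, run from the floor (z = 0) to the underside of the seat, each leg's axis is inset half a diameter from the nearest pair of seat edges (so the leg's bounding box is flush with the corner).

C is a bookshelf 968 mm wide overall, 279 mm deep and 1614 mm tall. The two sides are 36 mm thick vertical panels. 6 horizontal shelves of 32 mm thickness span between the inner faces of the sides; the lowest shelf sits on the floor and shelves are stacked with a clear vertical gap of 270 mm between each pair.

Three stools sit around the table at the −y, +y, −x sides. The bookshelf is on top of the table.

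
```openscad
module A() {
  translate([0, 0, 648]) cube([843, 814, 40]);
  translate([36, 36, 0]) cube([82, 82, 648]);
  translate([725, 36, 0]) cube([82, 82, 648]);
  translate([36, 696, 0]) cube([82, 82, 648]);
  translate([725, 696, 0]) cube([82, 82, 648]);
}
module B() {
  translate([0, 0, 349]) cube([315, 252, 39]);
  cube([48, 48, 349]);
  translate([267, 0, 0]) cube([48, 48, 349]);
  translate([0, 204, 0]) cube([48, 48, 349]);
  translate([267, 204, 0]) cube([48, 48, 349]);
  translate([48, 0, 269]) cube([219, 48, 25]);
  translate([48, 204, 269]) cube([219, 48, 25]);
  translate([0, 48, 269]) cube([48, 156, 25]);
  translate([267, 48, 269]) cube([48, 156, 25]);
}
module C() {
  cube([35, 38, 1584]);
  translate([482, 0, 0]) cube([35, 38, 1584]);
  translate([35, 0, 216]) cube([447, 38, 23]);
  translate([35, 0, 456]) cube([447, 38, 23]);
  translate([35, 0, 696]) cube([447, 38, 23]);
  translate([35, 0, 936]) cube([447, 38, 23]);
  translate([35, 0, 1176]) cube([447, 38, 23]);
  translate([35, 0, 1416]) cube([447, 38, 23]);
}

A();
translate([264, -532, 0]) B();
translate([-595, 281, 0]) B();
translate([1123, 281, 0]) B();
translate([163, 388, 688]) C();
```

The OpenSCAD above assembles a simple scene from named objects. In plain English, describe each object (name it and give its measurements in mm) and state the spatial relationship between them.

A is a table with a 843×814 mm rectangular top, 40 mm thick, top surface at z = 688 mm, supported by four 82×82 mm square legs, each inset 36 mm from the nearest pair of top edges, running from the floor.

B is a simple wooden stool: a rectangular seat 315 mm (x) by 252 mm (y), 39 mm thick, top face at z = 388 mm, on four square legs, each 48×48 mm in cross-section. The legs rest on z = 0, each flush with a corner of the seat. Four stretchers, 48 mm wide and 25 mm tall, connect adjacent legs with their undersides at z = 269 mm, each running between the inner faces of the legs it joins and aligned with the legs' outer faces on the other axis.

C is a straight ladder. Two 35×38 mm vertical rails, 1584 mm tall, stand 517 mm apart (outside-to-outside) with their front faces coplanar on the −y side. 6 rungs, each 38 mm deep and 23 mm tall, span between the inner faces of the rails, front faces flush with the rails. The lowest rung's underside is at z = 216 mm and rungs are spaced 240 mm apart (underside to underside).

Three stools sit around the table at the −y, −x, +x sides. The ladder is on top of the table, centred.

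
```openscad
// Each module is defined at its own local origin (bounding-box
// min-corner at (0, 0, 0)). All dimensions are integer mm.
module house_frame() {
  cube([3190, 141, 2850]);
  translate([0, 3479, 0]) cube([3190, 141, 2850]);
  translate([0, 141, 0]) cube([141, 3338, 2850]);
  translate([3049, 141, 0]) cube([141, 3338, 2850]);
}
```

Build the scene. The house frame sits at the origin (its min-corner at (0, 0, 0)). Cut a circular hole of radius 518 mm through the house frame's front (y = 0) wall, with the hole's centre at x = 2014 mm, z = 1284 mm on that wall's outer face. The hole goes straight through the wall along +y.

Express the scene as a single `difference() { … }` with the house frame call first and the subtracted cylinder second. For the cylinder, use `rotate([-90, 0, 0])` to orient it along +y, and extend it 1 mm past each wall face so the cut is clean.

difference() {
  house_frame();
  translate([2014, -1, 1284]) rotate([-90, 0, 0]) cylinder(h = 143, r = 518);
}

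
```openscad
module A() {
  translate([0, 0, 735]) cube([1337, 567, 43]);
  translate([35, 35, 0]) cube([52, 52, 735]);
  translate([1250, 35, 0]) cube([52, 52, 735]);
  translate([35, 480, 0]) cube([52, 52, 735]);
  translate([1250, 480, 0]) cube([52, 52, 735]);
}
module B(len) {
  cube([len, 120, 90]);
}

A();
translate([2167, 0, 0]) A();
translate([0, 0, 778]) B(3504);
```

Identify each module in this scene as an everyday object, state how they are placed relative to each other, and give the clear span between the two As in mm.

Second table starts at x = 2167; first ends at x = 1337; clear span = 2167 − 1337 = 830 mm.

A is a table. B is a beam. A beam spans the tops of two tables. The clear span between the two tables is 830 mm.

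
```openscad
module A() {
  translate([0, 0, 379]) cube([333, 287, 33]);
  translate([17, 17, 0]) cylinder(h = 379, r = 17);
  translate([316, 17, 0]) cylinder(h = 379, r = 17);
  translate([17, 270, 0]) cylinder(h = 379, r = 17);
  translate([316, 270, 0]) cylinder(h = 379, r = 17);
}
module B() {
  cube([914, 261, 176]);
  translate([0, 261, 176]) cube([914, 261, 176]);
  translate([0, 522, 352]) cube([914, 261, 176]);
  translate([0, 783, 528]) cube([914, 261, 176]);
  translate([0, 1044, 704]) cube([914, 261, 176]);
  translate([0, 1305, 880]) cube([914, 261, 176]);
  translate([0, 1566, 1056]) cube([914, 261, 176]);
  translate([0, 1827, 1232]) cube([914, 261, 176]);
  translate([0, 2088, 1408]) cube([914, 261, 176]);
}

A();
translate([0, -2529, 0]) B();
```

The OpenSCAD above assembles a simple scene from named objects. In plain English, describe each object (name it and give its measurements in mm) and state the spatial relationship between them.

A is a four-legged stool. The seat is a 333×287×33 mm slab whose top surface is at z = 412 mm; four round legs, each 34 mm in diameter, run from the floor (z = 0) to the underside of the seat, each leg's axis is inset half a diameter from the nearest pair of seat edges (so the leg's bounding box is flush with the corner).

B is a run of 9 identical solid stair steps. Each tread is 914×261 mm and each step block is 176 mm high. Step 1 rests on the floor; step k is offset from step 1 by (k−1)×261 mm in y and (k−1)×176 mm in z.

The staircase is on the floor beside the stool on its −y side.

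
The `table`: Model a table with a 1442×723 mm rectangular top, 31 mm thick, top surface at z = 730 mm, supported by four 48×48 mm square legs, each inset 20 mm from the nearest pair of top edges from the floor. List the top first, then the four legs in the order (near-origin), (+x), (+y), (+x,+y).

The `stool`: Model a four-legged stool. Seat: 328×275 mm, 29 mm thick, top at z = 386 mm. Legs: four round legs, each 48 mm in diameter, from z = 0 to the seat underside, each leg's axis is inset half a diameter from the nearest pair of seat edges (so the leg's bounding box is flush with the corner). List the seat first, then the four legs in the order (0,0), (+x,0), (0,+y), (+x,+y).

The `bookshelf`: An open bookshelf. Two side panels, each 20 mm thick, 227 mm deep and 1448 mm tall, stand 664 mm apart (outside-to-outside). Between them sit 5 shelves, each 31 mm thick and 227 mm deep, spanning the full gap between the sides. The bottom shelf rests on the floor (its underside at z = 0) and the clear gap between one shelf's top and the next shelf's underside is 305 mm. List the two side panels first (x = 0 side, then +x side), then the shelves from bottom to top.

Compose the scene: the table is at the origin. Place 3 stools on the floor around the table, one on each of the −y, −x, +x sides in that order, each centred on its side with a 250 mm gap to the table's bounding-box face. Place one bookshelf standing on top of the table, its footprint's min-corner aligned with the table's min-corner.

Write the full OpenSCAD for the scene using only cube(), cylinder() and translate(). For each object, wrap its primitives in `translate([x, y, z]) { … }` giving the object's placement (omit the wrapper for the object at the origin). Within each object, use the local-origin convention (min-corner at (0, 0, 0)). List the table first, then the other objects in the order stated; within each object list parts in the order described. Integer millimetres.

translate([0, 0, 699]) cube([1442, 723, 31]);
translate([20, 20, 0]) cube([48, 48, 699]);
translate([1374, 20, 0]) cube([48, 48, 699]);
translate([20, 655, 0]) cube([48, 48, 699]);
translate([1374, 655, 0]) cube([48, 48, 699]);
translate([557, -525, 0]) {
  translate([0, 0, 357]) cube([328, 275, 29]);
  translate([24, 24, 0]) cylinder(h = 357, r = 24);
  translate([304, 24, 0]) cylinder(h = 357, r = 24);
  translate([24, 251, 0]) cylinder(h = 357, r = 24);
  translate([304, 251, 0]) cylinder(h = 357, r = 24);
}
translate([-578, 224, 0]) {
  translate([0, 0, 357]) cube([328, 275, 29]);
  translate([24, 24, 0]) cylinder(h = 357, r = 24);
  translate([304, 24, 0]) cylinder(h = 357, r = 24);
  translate([24, 251, 0]) cylinder(h = 357, r = 24);
  translate([304, 251, 0]) cylinder(h = 357, r = 24);
}
translate([1692, 224, 0]) {
  translate([0, 0, 357]) cube([328, 275, 29]);
  translate([24, 24, 0]) cylinder(h = 357, r = 24);
  translate([304, 24, 0]) cylinder(h = 357, r = 24);
  translate([24, 251, 0]) cylinder(h = 357, r = 24);
  translate([304, 251, 0]) cylinder(h = 357, r = 24);
}
translate([0, 0, 730]) {
  cube([20, 227, 1448]);
  translate([644, 0, 0]) cube([20, 227, 1448]);
  translate([20, 0, 0]) cube([624, 227, 31]);
  translate([20, 0, 336]) cube([624, 227, 31]);
  translate([20, 0, 672]) cube([624, 227, 31]);
  translate([20, 0, 1008]) cube([624, 227, 31]);
  translate([20, 0, 1344]) cube([624, 227, 31]);
}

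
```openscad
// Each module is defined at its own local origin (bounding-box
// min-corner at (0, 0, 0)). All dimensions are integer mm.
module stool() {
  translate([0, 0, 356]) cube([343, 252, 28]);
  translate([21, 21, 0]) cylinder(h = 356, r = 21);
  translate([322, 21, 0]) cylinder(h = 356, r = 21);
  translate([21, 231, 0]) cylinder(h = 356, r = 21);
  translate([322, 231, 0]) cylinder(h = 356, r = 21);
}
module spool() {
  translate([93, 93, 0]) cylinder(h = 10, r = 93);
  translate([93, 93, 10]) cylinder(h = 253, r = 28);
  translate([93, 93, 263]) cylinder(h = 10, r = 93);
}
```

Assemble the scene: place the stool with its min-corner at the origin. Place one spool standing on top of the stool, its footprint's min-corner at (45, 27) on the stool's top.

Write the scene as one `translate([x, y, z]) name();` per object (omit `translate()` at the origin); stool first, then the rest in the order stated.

stool();
translate([45, 27, 384]) spool();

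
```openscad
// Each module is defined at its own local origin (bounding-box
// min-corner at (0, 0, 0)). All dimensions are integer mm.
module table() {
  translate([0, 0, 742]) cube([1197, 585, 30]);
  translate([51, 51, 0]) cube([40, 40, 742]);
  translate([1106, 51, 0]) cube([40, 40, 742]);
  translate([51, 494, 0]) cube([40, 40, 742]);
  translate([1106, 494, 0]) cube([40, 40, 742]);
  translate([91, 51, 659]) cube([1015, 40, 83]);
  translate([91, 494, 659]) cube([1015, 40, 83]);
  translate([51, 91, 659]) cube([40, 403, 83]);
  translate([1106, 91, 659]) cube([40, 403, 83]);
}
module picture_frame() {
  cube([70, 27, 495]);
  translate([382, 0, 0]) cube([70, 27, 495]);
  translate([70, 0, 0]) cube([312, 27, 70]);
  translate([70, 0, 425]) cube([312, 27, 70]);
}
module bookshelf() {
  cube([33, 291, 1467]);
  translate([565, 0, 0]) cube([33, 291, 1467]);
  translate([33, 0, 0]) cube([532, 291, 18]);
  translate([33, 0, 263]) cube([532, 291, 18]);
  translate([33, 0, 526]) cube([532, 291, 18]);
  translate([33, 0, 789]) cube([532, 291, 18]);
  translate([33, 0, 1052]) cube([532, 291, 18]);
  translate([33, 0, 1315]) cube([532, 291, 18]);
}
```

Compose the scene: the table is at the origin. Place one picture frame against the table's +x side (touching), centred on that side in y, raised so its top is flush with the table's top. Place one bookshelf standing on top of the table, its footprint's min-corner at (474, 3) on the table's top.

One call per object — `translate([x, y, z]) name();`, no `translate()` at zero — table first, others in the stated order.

table();
translate([1197, 279, 277]) picture_frame();
translate([474, 3, 772]) bookshelf();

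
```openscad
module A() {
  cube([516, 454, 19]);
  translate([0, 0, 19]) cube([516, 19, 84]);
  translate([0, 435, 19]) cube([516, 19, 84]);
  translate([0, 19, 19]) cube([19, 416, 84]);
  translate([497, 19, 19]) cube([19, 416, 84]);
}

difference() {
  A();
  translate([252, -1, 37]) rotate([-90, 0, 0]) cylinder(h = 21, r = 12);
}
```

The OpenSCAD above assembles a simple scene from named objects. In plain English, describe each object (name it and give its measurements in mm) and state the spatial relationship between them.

A is an open storage box with external size 516×454×103 mm and wall thickness 19 mm (the base is also 19 mm thick). The base covers the whole footprint; the four walls stand on the base, with the y-facing walls full-width and the x-facing walls fitting between their inner faces.

The open box has a circular hole of radius 12 mm through its front wall, centred at (x = 252, z = 37).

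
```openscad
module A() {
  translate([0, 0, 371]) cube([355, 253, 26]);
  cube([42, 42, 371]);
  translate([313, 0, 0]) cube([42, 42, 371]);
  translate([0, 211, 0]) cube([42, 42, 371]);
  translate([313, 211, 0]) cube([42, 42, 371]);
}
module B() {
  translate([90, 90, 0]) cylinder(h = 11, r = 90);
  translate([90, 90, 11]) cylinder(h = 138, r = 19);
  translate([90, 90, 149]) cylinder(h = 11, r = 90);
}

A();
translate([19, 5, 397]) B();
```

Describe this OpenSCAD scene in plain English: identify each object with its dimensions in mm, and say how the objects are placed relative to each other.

A is a simple wooden stool: a rectangular seat 355 mm (x) by 253 mm (y), 26 mm thick, top face at z = 397 mm, on four square legs, each 42×42 mm in cross-section. The legs rest on z = 0, each flush with a corner of the seat.

B is a spool: two coaxial disc flanges of radius 90 mm and thickness 11 mm, joined by a core cylinder of radius 19 mm and height 138 mm. The lower flange rests on z = 0 and the three cylinders share a vertical axis.

The spool is on top of the stool.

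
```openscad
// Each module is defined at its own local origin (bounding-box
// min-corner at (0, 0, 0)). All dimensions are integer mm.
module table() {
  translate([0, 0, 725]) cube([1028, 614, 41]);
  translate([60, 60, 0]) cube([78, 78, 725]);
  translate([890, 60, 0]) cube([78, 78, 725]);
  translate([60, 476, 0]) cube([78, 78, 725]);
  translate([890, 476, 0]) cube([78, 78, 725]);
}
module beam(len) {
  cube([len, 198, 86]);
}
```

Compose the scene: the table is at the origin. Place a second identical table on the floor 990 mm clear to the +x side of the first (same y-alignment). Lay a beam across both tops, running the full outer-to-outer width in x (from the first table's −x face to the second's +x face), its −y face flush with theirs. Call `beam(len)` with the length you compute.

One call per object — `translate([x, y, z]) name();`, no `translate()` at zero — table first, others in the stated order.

table();
translate([2018, 0, 0]) table();
translate([0, 0, 766]) beam(3046);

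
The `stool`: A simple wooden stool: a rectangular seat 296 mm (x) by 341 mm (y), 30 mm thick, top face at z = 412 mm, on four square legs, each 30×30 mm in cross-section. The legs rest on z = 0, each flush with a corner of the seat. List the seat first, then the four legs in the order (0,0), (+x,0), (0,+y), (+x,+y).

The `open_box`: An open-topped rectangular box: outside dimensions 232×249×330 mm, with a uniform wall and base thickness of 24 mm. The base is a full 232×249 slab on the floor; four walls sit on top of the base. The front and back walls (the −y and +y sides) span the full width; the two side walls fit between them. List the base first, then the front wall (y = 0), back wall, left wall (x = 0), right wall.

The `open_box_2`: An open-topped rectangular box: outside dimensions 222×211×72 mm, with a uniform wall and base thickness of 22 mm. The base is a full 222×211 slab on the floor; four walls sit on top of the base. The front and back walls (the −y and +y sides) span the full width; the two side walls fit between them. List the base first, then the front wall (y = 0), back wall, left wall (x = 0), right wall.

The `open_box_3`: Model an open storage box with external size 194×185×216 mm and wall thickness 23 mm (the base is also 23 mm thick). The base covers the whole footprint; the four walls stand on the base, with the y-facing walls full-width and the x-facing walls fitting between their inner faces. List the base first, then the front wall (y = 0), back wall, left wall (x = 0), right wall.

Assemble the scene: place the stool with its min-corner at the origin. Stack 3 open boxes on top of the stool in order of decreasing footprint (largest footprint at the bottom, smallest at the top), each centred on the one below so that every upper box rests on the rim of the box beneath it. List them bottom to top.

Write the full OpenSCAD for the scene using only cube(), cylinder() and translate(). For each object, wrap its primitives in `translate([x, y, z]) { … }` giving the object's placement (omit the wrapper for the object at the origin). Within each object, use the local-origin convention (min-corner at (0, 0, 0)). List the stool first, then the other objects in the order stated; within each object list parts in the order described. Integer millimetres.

translate([0, 0, 382]) cube([296, 341, 30]);
cube([30, 30, 382]);
translate([266, 0, 0]) cube([30, 30, 382]);
translate([0, 311, 0]) cube([30, 30, 382]);
translate([266, 311, 0]) cube([30, 30, 382]);
translate([32, 46, 412]) {
  cube([232, 249, 24]);
  translate([0, 0, 24]) cube([232, 24, 306]);
  translate([0, 225, 24]) cube([232, 24, 306]);
  translate([0, 24, 24]) cube([24, 201, 306]);
  translate([208, 24, 24]) cube([24, 201, 306]);
}
translate([37, 65, 742]) {
  cube([222, 211, 22]);
  translate([0, 0, 22]) cube([222, 22, 50]);
  translate([0, 189, 22]) cube([222, 22, 50]);
  translate([0, 22, 22]) cube([22, 167, 50]);
  translate([200, 22, 22]) cube([22, 167, 50]);
}
translate([51, 78, 814]) {
  cube([194, 185, 23]);
  translate([0, 0, 23]) cube([194, 23, 193]);
  translate([0, 162, 23]) cube([194, 23, 193]);
  translate([0, 23, 23]) cube([23, 139, 193]);
  translate([171, 23, 23]) cube([23, 139, 193]);
}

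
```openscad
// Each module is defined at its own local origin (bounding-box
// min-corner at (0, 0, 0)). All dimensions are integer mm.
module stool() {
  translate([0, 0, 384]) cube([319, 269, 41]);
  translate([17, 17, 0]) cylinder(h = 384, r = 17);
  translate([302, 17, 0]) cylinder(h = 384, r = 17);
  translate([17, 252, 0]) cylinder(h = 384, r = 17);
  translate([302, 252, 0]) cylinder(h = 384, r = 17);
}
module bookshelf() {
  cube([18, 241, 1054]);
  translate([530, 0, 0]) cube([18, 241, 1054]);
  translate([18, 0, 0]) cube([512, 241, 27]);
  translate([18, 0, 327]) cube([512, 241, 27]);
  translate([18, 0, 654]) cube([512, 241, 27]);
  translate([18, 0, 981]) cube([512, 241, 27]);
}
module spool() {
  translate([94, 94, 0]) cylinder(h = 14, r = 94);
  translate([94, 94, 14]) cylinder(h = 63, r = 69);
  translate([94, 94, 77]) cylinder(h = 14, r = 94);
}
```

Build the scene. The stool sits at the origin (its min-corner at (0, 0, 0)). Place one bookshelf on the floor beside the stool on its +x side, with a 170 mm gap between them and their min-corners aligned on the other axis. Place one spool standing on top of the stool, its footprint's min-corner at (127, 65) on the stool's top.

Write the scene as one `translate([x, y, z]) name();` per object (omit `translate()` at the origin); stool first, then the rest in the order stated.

stool();
translate([489, 0, 0]) bookshelf();
translate([127, 65, 425]) spool();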